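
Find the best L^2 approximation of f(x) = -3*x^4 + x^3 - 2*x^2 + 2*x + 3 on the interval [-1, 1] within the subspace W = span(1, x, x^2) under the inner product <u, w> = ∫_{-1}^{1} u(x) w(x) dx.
g(x) = -32*x^2/7 + 13*x/5 + 114/35

The best approximation g ∈ W is the orthogonal projection of f onto W. Writing g = a_0 + a_1 x + a_2 x^2, the coefficients solve the normal equations G · a = b where
  G_{ij} = <φ_i, φ_j> and b_i = <f, φ_i>, with φ_0 = 1, φ_1 = x, φ_2 = x^2.
G =
  [2, 0, 2/3]
  [0, 2/3, 0]
  [2/3, 0, 2/5],
b = (52/15, 26/15, 12/35).
Solving gives a_0 = 114/35, a_1 = 13/5, a_2 = -32/7, so
  g(x) = -32*x^2/7 + 13*x/5 + 114/35.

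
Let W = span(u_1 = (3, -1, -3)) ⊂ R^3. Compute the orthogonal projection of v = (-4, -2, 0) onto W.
proj_W(v) = (-30/19, 10/19, 30/19)

Set up U = [u_1 | ... | u_1] ∈ R^(3×1). The projector onto W = col(U) is P = U (U^T U)^(-1) U^T.
Compute U^T U =
  [19],
and U^T v = (-10).
Solve U^T U · c = U^T v for the coefficients: c = (-10/19). The projection is proj_W(v) = U c.
Check: (v - proj_W(v)) · u_1 = 0  (should be 0).
Result: proj_W(v) = (-30/19, 10/19, 30/19).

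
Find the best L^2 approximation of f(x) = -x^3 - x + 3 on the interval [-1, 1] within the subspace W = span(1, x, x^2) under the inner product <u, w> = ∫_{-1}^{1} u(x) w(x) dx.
g(x) = 3 - 8*x/5

The best approximation g ∈ W is the orthogonal projection of f onto W. Writing g = a_0 + a_1 x + a_2 x^2, the coefficients solve the normal equations G · a = b where
  G_{ij} = <φ_i, φ_j> and b_i = <f, φ_i>, with φ_0 = 1, φ_1 = x, φ_2 = x^2.
G =
  [2, 0, 2/3]
  [0, 2/3, 0]
  [2/3, 0, 2/5],
b = (6, -16/15, 2).
Solving gives a_0 = 3, a_1 = -8/5, a_2 = 0, so
  g(x) = 3 - 8*x/5.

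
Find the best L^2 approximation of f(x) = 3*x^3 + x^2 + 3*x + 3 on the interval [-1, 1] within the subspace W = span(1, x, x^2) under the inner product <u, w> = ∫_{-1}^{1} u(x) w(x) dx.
g(x) = x^2 + 24*x/5 + 3

The best approximation g ∈ W is the orthogonal projection of f onto W. Writing g = a_0 + a_1 x + a_2 x^2, the coefficients solve the normal equations G · a = b where
  G_{ij} = <φ_i, φ_j> and b_i = <f, φ_i>, with φ_0 = 1, φ_1 = x, φ_2 = x^2.
G =
  [2, 0, 2/3]
  [0, 2/3, 0]
  [2/3, 0, 2/5],
b = (20/3, 16/5, 12/5).
Solving gives a_0 = 3, a_1 = 24/5, a_2 = 1, so
  g(x) = x^2 + 24*x/5 + 3.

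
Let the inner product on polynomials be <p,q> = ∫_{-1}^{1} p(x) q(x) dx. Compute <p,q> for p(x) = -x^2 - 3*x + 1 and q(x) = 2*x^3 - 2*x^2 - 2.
<p,q> = -28/5

Expand the product: p(x)·q(x) = -2*x^5 - 4*x^4 + 8*x^3 + 6*x - 2.
∫_{-1}^{1} of each monomial x^k gives [2/(k+1) if k even, 0 if k odd]. Integrating term-by-term (or equivalently evaluating the antiderivative F(x) = -x^6/3 - 4*x^5/5 + 2*x^4 + 3*x^2 - 2*x at the endpoints):
  F(1) − F(−1) = 28/15 − (112/15) = -28/5.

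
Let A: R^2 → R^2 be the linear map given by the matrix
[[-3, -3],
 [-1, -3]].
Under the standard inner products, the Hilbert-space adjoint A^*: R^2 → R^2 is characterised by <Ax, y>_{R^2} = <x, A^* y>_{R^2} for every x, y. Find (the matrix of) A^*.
A^* = A^T =
[[-3, -1],
 [-3, -3]]

For real matrices with standard dot products, the defining identity <Ax, y> = <x, A^* y> gives (Ax)^T y = x^T (A^*) y, i.e. x^T A^T y = x^T (A^*) y. Since this holds for all x, y, we must have A^* = A^T. Therefore
A^* =
[[-3, -1],
 [-3, -3]].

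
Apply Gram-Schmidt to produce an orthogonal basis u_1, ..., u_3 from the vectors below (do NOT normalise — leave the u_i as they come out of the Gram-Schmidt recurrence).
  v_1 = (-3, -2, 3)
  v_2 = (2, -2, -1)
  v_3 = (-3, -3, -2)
Orthogonal basis:
  u_1 = (-3, -2, 3)
  u_2 = (29/22, -27/11, -7/22)
  u_3 = (-424/173, -159/173, -530/173)

Apply the Gram-Schmidt recurrence
  u_1 = v_1
  u_i = v_i − Σ_{j<i} ((v_i · u_j) / (u_j · u_j)) · u_j.

Step by step this gives:
  u_1 = (-3, -2, 3)
  u_2 = (29/22, -27/11, -7/22)
  u_3 = (-424/173, -159/173, -530/173)

Orthogonality check:
  u_2 · u_1 = 0 (should be 0)
  u_3 · u_1 = 0 (should be 0)
  u_3 · u_2 = 0 (should be 0)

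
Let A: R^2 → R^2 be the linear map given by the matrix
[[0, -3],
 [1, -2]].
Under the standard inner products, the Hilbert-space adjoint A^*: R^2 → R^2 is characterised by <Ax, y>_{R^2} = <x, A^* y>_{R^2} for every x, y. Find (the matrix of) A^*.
A^* = A^T =
[[0, 1],
 [-3, -2]]

For real matrices with standard dot products, the defining identity <Ax, y> = <x, A^* y> gives (Ax)^T y = x^T (A^*) y, i.e. x^T A^T y = x^T (A^*) y. Since this holds for all x, y, we must have A^* = A^T. Therefore
A^* =
[[0, 1],
 [-3, -2]].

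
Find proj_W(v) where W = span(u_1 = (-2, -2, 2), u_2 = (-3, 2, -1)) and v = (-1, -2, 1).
proj_W(v) = (-19/21, -34/21, 31/21)

Set up U = [u_1 | ... | u_2] ∈ R^(3×2). The projector onto W = col(U) is P = U (U^T U)^(-1) U^T.
Compute U^T U =
  [12, 0]
  [0, 14],
and U^T v = (8, -2).
Solve U^T U · c = U^T v for the coefficients: c = (2/3, -1/7). The projection is proj_W(v) = U c.
Check: (v - proj_W(v)) · u_1 = 0  (should be 0).
Check: (v - proj_W(v)) · u_2 = 0  (should be 0).
Result: proj_W(v) = (-19/21, -34/21, 31/21).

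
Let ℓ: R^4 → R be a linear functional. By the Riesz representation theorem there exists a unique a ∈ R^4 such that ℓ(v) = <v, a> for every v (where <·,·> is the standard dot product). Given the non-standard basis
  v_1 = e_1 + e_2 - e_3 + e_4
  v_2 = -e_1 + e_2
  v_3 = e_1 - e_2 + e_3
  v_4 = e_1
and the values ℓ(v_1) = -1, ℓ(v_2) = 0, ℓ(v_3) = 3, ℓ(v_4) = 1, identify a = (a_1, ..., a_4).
a = (1, 1, 3, 0)

Write a = (a_1, ..., a_4) in the standard basis. For each basis vector v_i, ℓ(v_i) = <v_i, a> is a linear equation in the a_j's. Collect the n equations into a matrix system V a = ℓ, where row i of V is v_i (expressed in the standard basis). Since V is invertible (lower-triangular with 1s on the diagonal, up to permutation), solve by back-substitution:
  V =
[[1, 1, -1, 1],
 [-1, 1, 0, 0],
 [1, -1, 1, 0],
 [1, 0, 0, 0]]
  V a = (-1, 0, 3, 1)
Solving gives a = (1, 1, 3, 0).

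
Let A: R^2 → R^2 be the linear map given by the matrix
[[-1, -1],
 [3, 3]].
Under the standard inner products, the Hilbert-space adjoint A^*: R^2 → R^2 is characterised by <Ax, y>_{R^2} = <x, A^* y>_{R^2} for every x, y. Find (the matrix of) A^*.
A^* = A^T =
[[-1, 3],
 [-1, 3]]

For real matrices with standard dot products, the defining identity <Ax, y> = <x, A^* y> gives (Ax)^T y = x^T (A^*) y, i.e. x^T A^T y = x^T (A^*) y. Since this holds for all x, y, we must have A^* = A^T. Therefore
A^* =
[[-1, 3],
 [-1, 3]].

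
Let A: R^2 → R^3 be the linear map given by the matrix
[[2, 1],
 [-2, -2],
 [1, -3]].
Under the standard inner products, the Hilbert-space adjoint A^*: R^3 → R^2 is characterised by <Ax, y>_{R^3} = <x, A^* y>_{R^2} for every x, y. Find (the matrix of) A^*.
A^* = A^T =
[[2, -2, 1],
 [1, -2, -3]]

For real matrices with standard dot products, the defining identity <Ax, y> = <x, A^* y> gives (Ax)^T y = x^T (A^*) y, i.e. x^T A^T y = x^T (A^*) y. Since this holds for all x, y, we must have A^* = A^T. Therefore
A^* =
[[2, -2, 1],
 [1, -2, -3]].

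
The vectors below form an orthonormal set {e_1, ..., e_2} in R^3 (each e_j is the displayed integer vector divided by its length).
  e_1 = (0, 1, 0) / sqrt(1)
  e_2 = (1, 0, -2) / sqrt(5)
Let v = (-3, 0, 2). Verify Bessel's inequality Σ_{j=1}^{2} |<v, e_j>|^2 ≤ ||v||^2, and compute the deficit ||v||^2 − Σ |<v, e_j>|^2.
Σ |<v, e_j>|^2 = 49/5; ||v||^2 = 13; deficit = 16/5

Write each e_j = u_j / sqrt(<u_j, u_j>) where u_j is the displayed integer vector. Then <v, e_j> = <v, u_j> / sqrt(<u_j, u_j>), so |<v, e_j>|^2 = <v, u_j>^2 / <u_j, u_j>.
Coefficients: <v, e_1> = 0/sqrt(1), <v, e_2> = -7/sqrt(5).
Square and sum: Σ |<v, e_j>|^2 = 49/5.
Compute ||v||^2 = v·v = 13.
Deficit = 13 − 49/5 = 16/5 ≥ 0, confirming Bessel's inequality. (The deficit equals ||v − Σ <v,e_j> e_j||^2, the squared distance from v to span{e_j}.)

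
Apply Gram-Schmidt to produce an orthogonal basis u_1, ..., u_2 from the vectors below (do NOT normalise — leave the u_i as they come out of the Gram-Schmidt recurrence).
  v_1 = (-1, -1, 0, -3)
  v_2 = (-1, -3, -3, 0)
Orthogonal basis:
  u_1 = (-1, -1, 0, -3)
  u_2 = (-7/11, -29/11, -3, 12/11)

Apply the Gram-Schmidt recurrence
  u_1 = v_1
  u_i = v_i − Σ_{j<i} ((v_i · u_j) / (u_j · u_j)) · u_j.

Step by step this gives:
  u_1 = (-1, -1, 0, -3)
  u_2 = (-7/11, -29/11, -3, 12/11)

Orthogonality check:
  u_2 · u_1 = 0 (should be 0)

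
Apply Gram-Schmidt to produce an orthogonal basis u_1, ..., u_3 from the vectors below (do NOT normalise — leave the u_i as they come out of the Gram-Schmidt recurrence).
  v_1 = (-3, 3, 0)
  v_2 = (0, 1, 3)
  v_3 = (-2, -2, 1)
Orthogonal basis:
  u_1 = (-3, 3, 0)
  u_2 = (1/2, 1/2, 3)
  u_3 = (-39/19, -39/19, 13/19)

Apply the Gram-Schmidt recurrence
  u_1 = v_1
  u_i = v_i − Σ_{j<i} ((v_i · u_j) / (u_j · u_j)) · u_j.

Step by step this gives:
  u_1 = (-3, 3, 0)
  u_2 = (1/2, 1/2, 3)
  u_3 = (-39/19, -39/19, 13/19)

Orthogonality check:
  u_2 · u_1 = 0 (should be 0)
  u_3 · u_1 = 0 (should be 0)
  u_3 · u_2 = 0 (should be 0)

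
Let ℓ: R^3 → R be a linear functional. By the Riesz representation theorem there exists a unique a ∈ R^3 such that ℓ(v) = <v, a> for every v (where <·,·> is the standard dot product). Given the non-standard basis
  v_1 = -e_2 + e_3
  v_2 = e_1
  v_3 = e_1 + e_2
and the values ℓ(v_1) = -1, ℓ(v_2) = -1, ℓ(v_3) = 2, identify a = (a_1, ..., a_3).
a = (-1, 3, 2)

Write a = (a_1, ..., a_3) in the standard basis. For each basis vector v_i, ℓ(v_i) = <v_i, a> is a linear equation in the a_j's. Collect the n equations into a matrix system V a = ℓ, where row i of V is v_i (expressed in the standard basis). Since V is invertible (lower-triangular with 1s on the diagonal, up to permutation), solve by back-substitution:
  V =
[[0, -1, 1],
 [1, 0, 0],
 [1, 1, 0]]
  V a = (-1, -1, 2)
Solving gives a = (-1, 3, 2).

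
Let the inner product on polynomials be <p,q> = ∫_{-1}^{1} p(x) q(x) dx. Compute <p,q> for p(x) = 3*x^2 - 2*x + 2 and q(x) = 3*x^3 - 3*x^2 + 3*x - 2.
<p,q> = -26

Expand the product: p(x)·q(x) = 9*x^5 - 15*x^4 + 21*x^3 - 18*x^2 + 10*x - 4.
∫_{-1}^{1} of each monomial x^k gives [2/(k+1) if k even, 0 if k odd]. Integrating term-by-term (or equivalently evaluating the antiderivative F(x) = 3*x^6/2 - 3*x^5 + 21*x^4/4 - 6*x^3 + 5*x^2 - 4*x at the endpoints):
  F(1) − F(−1) = -5/4 − (99/4) = -26.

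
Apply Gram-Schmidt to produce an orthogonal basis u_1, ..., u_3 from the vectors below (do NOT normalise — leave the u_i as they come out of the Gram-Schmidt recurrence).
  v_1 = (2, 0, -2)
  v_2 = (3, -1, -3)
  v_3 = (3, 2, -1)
Orthogonal basis:
  u_1 = (2, 0, -2)
  u_2 = (0, -1, 0)
  u_3 = (1, 0, 1)

Apply the Gram-Schmidt recurrence
  u_1 = v_1
  u_i = v_i − Σ_{j<i} ((v_i · u_j) / (u_j · u_j)) · u_j.

Step by step this gives:
  u_1 = (2, 0, -2)
  u_2 = (0, -1, 0)
  u_3 = (1, 0, 1)

Orthogonality check:
  u_2 · u_1 = 0 (should be 0)
  u_3 · u_1 = 0 (should be 0)
  u_3 · u_2 = 0 (should be 0)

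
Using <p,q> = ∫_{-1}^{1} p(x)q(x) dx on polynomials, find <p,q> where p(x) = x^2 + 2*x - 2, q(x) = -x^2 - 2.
<p,q> = 38/5

Expand the product: p(x)·q(x) = -x^4 - 2*x^3 - 4*x + 4.
∫_{-1}^{1} of each monomial x^k gives [2/(k+1) if k even, 0 if k odd]. Integrating term-by-term (or equivalently evaluating the antiderivative F(x) = -x^5/5 - x^4/2 - 2*x^2 + 4*x at the endpoints):
  F(1) − F(−1) = 13/10 − (-63/10) = 38/5.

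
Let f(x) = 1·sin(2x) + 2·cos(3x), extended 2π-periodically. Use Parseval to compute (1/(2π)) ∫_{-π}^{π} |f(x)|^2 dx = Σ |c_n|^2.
Σ |c_n|^2 = 5/2

Expand |f|^2 and use orthogonality of {sin(nx), cos(mx)} on [-π, π]:
  ∫_{-π}^{π} sin(nx)^2 dx = π, ∫ cos(mx)^2 dx = π, and cross terms integrate to 0.
So ∫_{-π}^{π} f(x)^2 dx = 1^2 · π + 2^2 · π = (1 + 4)π.
Divide by 2π: (1 + 4)/2 = 5/2.
By Parseval, this equals Σ |c_n|^2.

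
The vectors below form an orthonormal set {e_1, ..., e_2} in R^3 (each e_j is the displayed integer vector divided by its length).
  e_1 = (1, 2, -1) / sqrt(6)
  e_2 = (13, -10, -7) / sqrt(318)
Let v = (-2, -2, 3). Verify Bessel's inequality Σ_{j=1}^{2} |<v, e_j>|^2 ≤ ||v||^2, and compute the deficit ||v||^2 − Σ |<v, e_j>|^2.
Σ |<v, e_j>|^2 = 837/53; ||v||^2 = 17; deficit = 64/53

Write each e_j = u_j / sqrt(<u_j, u_j>) where u_j is the displayed integer vector. Then <v, e_j> = <v, u_j> / sqrt(<u_j, u_j>), so |<v, e_j>|^2 = <v, u_j>^2 / <u_j, u_j>.
Coefficients: <v, e_1> = -9/sqrt(6), <v, e_2> = -27/sqrt(318).
Square and sum: Σ |<v, e_j>|^2 = 837/53.
Compute ||v||^2 = v·v = 17.
Deficit = 17 − 837/53 = 64/53 ≥ 0, confirming Bessel's inequality. (The deficit equals ||v − Σ <v,e_j> e_j||^2, the squared distance from v to span{e_j}.)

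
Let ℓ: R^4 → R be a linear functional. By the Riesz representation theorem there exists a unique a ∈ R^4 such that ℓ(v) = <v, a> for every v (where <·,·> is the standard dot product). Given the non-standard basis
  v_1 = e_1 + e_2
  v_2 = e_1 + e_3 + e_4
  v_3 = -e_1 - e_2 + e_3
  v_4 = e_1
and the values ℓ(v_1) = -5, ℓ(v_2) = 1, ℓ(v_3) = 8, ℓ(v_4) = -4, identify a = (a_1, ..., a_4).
a = (-4, -1, 3, 2)

Write a = (a_1, ..., a_4) in the standard basis. For each basis vector v_i, ℓ(v_i) = <v_i, a> is a linear equation in the a_j's. Collect the n equations into a matrix system V a = ℓ, where row i of V is v_i (expressed in the standard basis). Since V is invertible (lower-triangular with 1s on the diagonal, up to permutation), solve by back-substitution:
  V =
[[1, 1, 0, 0],
 [1, 0, 1, 1],
 [-1, -1, 1, 0],
 [1, 0, 0, 0]]
  V a = (-5, 1, 8, -4)
Solving gives a = (-4, -1, 3, 2).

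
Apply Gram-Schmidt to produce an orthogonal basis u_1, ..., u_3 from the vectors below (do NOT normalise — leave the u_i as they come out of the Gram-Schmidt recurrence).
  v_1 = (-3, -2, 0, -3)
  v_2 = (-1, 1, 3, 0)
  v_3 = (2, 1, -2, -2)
Orthogonal basis:
  u_1 = (-3, -2, 0, -3)
  u_2 = (-19/22, 12/11, 3, 3/22)
  u_3 = (285/241, 363/241, -26/241, -527/241)

Apply the Gram-Schmidt recurrence
  u_1 = v_1
  u_i = v_i − Σ_{j<i} ((v_i · u_j) / (u_j · u_j)) · u_j.

Step by step this gives:
  u_1 = (-3, -2, 0, -3)
  u_2 = (-19/22, 12/11, 3, 3/22)
  u_3 = (285/241, 363/241, -26/241, -527/241)

Orthogonality check:
  u_2 · u_1 = 0 (should be 0)
  u_3 · u_1 = 0 (should be 0)
  u_3 · u_2 = 0 (should be 0)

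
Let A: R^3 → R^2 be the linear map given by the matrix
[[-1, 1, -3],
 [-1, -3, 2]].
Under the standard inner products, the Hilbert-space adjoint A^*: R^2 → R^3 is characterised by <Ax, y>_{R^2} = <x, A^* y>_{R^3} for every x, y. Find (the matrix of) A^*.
A^* = A^T =
[[-1, -1],
 [1, -3],
 [-3, 2]]

For real matrices with standard dot products, the defining identity <Ax, y> = <x, A^* y> gives (Ax)^T y = x^T (A^*) y, i.e. x^T A^T y = x^T (A^*) y. Since this holds for all x, y, we must have A^* = A^T. Therefore
A^* =
[[-1, -1],
 [1, -3],
 [-3, 2]].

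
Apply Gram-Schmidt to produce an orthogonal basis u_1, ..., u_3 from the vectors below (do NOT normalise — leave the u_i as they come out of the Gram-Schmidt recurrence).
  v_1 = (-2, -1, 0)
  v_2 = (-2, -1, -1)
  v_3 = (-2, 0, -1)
Orthogonal basis:
  u_1 = (-2, -1, 0)
  u_2 = (0, 0, -1)
  u_3 = (-2/5, 4/5, 0)

Apply the Gram-Schmidt recurrence
  u_1 = v_1
  u_i = v_i − Σ_{j<i} ((v_i · u_j) / (u_j · u_j)) · u_j.

Step by step this gives:
  u_1 = (-2, -1, 0)
  u_2 = (0, 0, -1)
  u_3 = (-2/5, 4/5, 0)

Orthogonality check:
  u_2 · u_1 = 0 (should be 0)
  u_3 · u_1 = 0 (should be 0)
  u_3 · u_2 = 0 (should be 0)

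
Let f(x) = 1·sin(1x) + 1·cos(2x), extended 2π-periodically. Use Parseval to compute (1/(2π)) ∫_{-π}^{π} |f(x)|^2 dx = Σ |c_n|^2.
Σ |c_n|^2 = 1

Expand |f|^2 and use orthogonality of {sin(nx), cos(mx)} on [-π, π]:
  ∫_{-π}^{π} sin(nx)^2 dx = π, ∫ cos(mx)^2 dx = π, and cross terms integrate to 0.
So ∫_{-π}^{π} f(x)^2 dx = 1^2 · π + 1^2 · π = (1 + 1)π.
Divide by 2π: (1 + 1)/2 = 1.
By Parseval, this equals Σ |c_n|^2.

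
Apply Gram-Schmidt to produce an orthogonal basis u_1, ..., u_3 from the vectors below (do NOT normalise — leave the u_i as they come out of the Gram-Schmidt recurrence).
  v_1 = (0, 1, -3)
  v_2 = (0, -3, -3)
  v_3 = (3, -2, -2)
Orthogonal basis:
  u_1 = (0, 1, -3)
  u_2 = (0, -18/5, -6/5)
  u_3 = (3, 0, 0)

Apply the Gram-Schmidt recurrence
  u_1 = v_1
  u_i = v_i − Σ_{j<i} ((v_i · u_j) / (u_j · u_j)) · u_j.

Step by step this gives:
  u_1 = (0, 1, -3)
  u_2 = (0, -18/5, -6/5)
  u_3 = (3, 0, 0)

Orthogonality check:
  u_2 · u_1 = 0 (should be 0)
  u_3 · u_1 = 0 (should be 0)
  u_3 · u_2 = 0 (should be 0)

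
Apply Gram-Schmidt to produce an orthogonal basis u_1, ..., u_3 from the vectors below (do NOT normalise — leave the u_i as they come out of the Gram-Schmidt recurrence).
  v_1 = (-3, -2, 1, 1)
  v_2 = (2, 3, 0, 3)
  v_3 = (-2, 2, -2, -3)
Orthogonal basis:
  u_1 = (-3, -2, 1, 1)
  u_2 = (1/5, 9/5, 3/5, 18/5)
  u_3 = (-207/83, 212/83, -123/83, -74/83)

Apply the Gram-Schmidt recurrence
  u_1 = v_1
  u_i = v_i − Σ_{j<i} ((v_i · u_j) / (u_j · u_j)) · u_j.

Step by step this gives:
  u_1 = (-3, -2, 1, 1)
  u_2 = (1/5, 9/5, 3/5, 18/5)
  u_3 = (-207/83, 212/83, -123/83, -74/83)

Orthogonality check:
  u_2 · u_1 = 0 (should be 0)
  u_3 · u_1 = 0 (should be 0)
  u_3 · u_2 = 0 (should be 0)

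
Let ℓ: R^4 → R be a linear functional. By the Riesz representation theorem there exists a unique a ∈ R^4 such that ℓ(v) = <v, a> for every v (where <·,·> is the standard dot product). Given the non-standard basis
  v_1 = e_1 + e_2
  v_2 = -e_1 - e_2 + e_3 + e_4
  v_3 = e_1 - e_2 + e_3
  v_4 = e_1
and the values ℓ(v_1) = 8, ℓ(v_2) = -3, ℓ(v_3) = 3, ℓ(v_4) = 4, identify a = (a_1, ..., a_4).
a = (4, 4, 3, 2)

Write a = (a_1, ..., a_4) in the standard basis. For each basis vector v_i, ℓ(v_i) = <v_i, a> is a linear equation in the a_j's. Collect the n equations into a matrix system V a = ℓ, where row i of V is v_i (expressed in the standard basis). Since V is invertible (lower-triangular with 1s on the diagonal, up to permutation), solve by back-substitution:
  V =
[[1, 1, 0, 0],
 [-1, -1, 1, 1],
 [1, -1, 1, 0],
 [1, 0, 0, 0]]
  V a = (8, -3, 3, 4)
Solving gives a = (4, 4, 3, 2).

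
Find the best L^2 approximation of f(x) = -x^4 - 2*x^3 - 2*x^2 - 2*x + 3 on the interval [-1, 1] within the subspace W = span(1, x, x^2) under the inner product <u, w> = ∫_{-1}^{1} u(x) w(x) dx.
g(x) = -20*x^2/7 - 16*x/5 + 108/35

The best approximation g ∈ W is the orthogonal projection of f onto W. Writing g = a_0 + a_1 x + a_2 x^2, the coefficients solve the normal equations G · a = b where
  G_{ij} = <φ_i, φ_j> and b_i = <f, φ_i>, with φ_0 = 1, φ_1 = x, φ_2 = x^2.
G =
  [2, 0, 2/3]
  [0, 2/3, 0]
  [2/3, 0, 2/5],
b = (64/15, -32/15, 32/35).
Solving gives a_0 = 108/35, a_1 = -16/5, a_2 = -20/7, so
  g(x) = -20*x^2/7 - 16*x/5 + 108/35.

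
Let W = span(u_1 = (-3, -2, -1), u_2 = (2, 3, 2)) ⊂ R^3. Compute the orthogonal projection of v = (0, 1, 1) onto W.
proj_W(v) = (-1/42, 23/21, 37/42)

Set up U = [u_1 | ... | u_2] ∈ R^(3×2). The projector onto W = col(U) is P = U (U^T U)^(-1) U^T.
Compute U^T U =
  [14, -14]
  [-14, 17],
and U^T v = (-3, 5).
Solve U^T U · c = U^T v for the coefficients: c = (19/42, 2/3). The projection is proj_W(v) = U c.
Check: (v - proj_W(v)) · u_1 = 0  (should be 0).
Check: (v - proj_W(v)) · u_2 = 0  (should be 0).
Result: proj_W(v) = (-1/42, 23/21, 37/42).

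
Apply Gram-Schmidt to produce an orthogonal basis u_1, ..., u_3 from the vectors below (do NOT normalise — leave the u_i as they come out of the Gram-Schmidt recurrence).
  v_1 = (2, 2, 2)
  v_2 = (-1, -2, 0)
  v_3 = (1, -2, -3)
Orthogonal basis:
  u_1 = (2, 2, 2)
  u_2 = (0, -1, 1)
  u_3 = (7/3, -7/6, -7/6)

Apply the Gram-Schmidt recurrence
  u_1 = v_1
  u_i = v_i − Σ_{j<i} ((v_i · u_j) / (u_j · u_j)) · u_j.

Step by step this gives:
  u_1 = (2, 2, 2)
  u_2 = (0, -1, 1)
  u_3 = (7/3, -7/6, -7/6)

Orthogonality check:
  u_2 · u_1 = 0 (should be 0)
  u_3 · u_1 = 0 (should be 0)
  u_3 · u_2 = 0 (should be 0)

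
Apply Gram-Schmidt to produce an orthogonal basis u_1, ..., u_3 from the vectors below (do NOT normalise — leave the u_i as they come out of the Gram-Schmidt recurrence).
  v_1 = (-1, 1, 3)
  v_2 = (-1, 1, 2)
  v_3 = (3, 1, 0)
Orthogonal basis:
  u_1 = (-1, 1, 3)
  u_2 = (-3/11, 3/11, -2/11)
  u_3 = (2, 2, 0)

Apply the Gram-Schmidt recurrence
  u_1 = v_1
  u_i = v_i − Σ_{j<i} ((v_i · u_j) / (u_j · u_j)) · u_j.

Step by step this gives:
  u_1 = (-1, 1, 3)
  u_2 = (-3/11, 3/11, -2/11)
  u_3 = (2, 2, 0)

Orthogonality check:
  u_2 · u_1 = 0 (should be 0)
  u_3 · u_1 = 0 (should be 0)
  u_3 · u_2 = 0 (should be 0)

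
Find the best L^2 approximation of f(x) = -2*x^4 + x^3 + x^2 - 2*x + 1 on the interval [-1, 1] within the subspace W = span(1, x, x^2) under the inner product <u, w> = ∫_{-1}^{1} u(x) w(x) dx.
g(x) = -5*x^2/7 - 7*x/5 + 41/35

The best approximation g ∈ W is the orthogonal projection of f onto W. Writing g = a_0 + a_1 x + a_2 x^2, the coefficients solve the normal equations G · a = b where
  G_{ij} = <φ_i, φ_j> and b_i = <f, φ_i>, with φ_0 = 1, φ_1 = x, φ_2 = x^2.
G =
  [2, 0, 2/3]
  [0, 2/3, 0]
  [2/3, 0, 2/5],
b = (28/15, -14/15, 52/105).
Solving gives a_0 = 41/35, a_1 = -7/5, a_2 = -5/7, so
  g(x) = -5*x^2/7 - 7*x/5 + 41/35.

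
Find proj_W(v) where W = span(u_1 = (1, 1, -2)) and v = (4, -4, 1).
proj_W(v) = (-1/3, -1/3, 2/3)

Set up U = [u_1 | ... | u_1] ∈ R^(3×1). The projector onto W = col(U) is P = U (U^T U)^(-1) U^T.
Compute U^T U =
  [6],
and U^T v = (-2).
Solve U^T U · c = U^T v for the coefficients: c = (-1/3). The projection is proj_W(v) = U c.
Check: (v - proj_W(v)) · u_1 = 0  (should be 0).
Result: proj_W(v) = (-1/3, -1/3, 2/3).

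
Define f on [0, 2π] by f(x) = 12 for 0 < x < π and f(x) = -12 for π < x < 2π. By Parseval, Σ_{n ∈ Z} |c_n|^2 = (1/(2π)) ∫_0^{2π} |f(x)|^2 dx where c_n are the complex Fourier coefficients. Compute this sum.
Σ |c_n|^2 = 144

Parseval equates the L^2 energy of f (normalised by 1/(2π)) with the ℓ^2 sum of its Fourier coefficients: (1/(2π)) ∫_0^{2π} |f|^2 = Σ |c_n|^2.
Compute the left side: (1/(2π)) [∫_0^π 12^2 dx + ∫_π^{2π} (-12)^2 dx] = (1/(2π)) · (144π + 144π) = (144 + 144)/2 = 144.
So Σ_{n ∈ Z} |c_n|^2 = 144.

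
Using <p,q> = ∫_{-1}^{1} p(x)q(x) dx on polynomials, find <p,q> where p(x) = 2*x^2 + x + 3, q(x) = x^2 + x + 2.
<p,q> = 272/15

Expand the product: p(x)·q(x) = 2*x^4 + 3*x^3 + 8*x^2 + 5*x + 6.
∫_{-1}^{1} of each monomial x^k gives [2/(k+1) if k even, 0 if k odd]. Integrating term-by-term (or equivalently evaluating the antiderivative F(x) = 2*x^5/5 + 3*x^4/4 + 8*x^3/3 + 5*x^2/2 + 6*x at the endpoints):
  F(1) − F(−1) = 739/60 − (-349/60) = 272/15.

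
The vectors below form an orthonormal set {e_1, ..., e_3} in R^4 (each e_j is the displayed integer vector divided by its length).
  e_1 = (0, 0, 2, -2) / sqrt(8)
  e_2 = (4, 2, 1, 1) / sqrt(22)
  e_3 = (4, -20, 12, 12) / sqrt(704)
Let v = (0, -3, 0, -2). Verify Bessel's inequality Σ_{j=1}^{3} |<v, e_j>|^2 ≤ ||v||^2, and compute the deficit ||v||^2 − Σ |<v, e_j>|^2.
Σ |<v, e_j>|^2 = 27/4; ||v||^2 = 13; deficit = 25/4

Write each e_j = u_j / sqrt(<u_j, u_j>) where u_j is the displayed integer vector. Then <v, e_j> = <v, u_j> / sqrt(<u_j, u_j>), so |<v, e_j>|^2 = <v, u_j>^2 / <u_j, u_j>.
Coefficients: <v, e_1> = 4/sqrt(8), <v, e_2> = -8/sqrt(22), <v, e_3> = 36/sqrt(704).
Square and sum: Σ |<v, e_j>|^2 = 27/4.
Compute ||v||^2 = v·v = 13.
Deficit = 13 − 27/4 = 25/4 ≥ 0, confirming Bessel's inequality. (The deficit equals ||v − Σ <v,e_j> e_j||^2, the squared distance from v to span{e_j}.)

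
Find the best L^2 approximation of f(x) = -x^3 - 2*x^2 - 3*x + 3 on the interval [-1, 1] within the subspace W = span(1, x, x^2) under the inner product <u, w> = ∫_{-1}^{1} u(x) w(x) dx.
g(x) = -2*x^2 - 18*x/5 + 3

The best approximation g ∈ W is the orthogonal projection of f onto W. Writing g = a_0 + a_1 x + a_2 x^2, the coefficients solve the normal equations G · a = b where
  G_{ij} = <φ_i, φ_j> and b_i = <f, φ_i>, with φ_0 = 1, φ_1 = x, φ_2 = x^2.
G =
  [2, 0, 2/3]
  [0, 2/3, 0]
  [2/3, 0, 2/5],
b = (14/3, -12/5, 6/5).
Solving gives a_0 = 3, a_1 = -18/5, a_2 = -2, so
  g(x) = -2*x^2 - 18*x/5 + 3.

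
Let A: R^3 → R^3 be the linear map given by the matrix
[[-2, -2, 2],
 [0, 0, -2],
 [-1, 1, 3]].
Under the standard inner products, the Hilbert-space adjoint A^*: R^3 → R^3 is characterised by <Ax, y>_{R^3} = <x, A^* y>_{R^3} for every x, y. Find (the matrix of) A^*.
A^* = A^T =
[[-2, 0, -1],
 [-2, 0, 1],
 [2, -2, 3]]

For real matrices with standard dot products, the defining identity <Ax, y> = <x, A^* y> gives (Ax)^T y = x^T (A^*) y, i.e. x^T A^T y = x^T (A^*) y. Since this holds for all x, y, we must have A^* = A^T. Therefore
A^* =
[[-2, 0, -1],
 [-2, 0, 1],
 [2, -2, 3]].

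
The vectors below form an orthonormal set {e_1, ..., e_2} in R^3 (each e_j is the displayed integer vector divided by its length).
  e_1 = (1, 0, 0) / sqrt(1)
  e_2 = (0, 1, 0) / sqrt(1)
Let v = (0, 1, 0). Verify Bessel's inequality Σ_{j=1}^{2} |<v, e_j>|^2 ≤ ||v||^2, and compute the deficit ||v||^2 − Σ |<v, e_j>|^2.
Σ |<v, e_j>|^2 = 1; ||v||^2 = 1; deficit = 0

Write each e_j = u_j / sqrt(<u_j, u_j>) where u_j is the displayed integer vector. Then <v, e_j> = <v, u_j> / sqrt(<u_j, u_j>), so |<v, e_j>|^2 = <v, u_j>^2 / <u_j, u_j>.
Coefficients: <v, e_1> = 0/sqrt(1), <v, e_2> = 1/sqrt(1).
Square and sum: Σ |<v, e_j>|^2 = 1.
Compute ||v||^2 = v·v = 1.
Deficit = 1 − 1 = 0 ≥ 0, confirming Bessel's inequality. (The deficit equals ||v − Σ <v,e_j> e_j||^2, the squared distance from v to span{e_j}.)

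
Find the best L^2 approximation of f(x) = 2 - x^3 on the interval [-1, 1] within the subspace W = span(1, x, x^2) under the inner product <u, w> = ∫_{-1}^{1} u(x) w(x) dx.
g(x) = 2 - 3*x/5

The best approximation g ∈ W is the orthogonal projection of f onto W. Writing g = a_0 + a_1 x + a_2 x^2, the coefficients solve the normal equations G · a = b where
  G_{ij} = <φ_i, φ_j> and b_i = <f, φ_i>, with φ_0 = 1, φ_1 = x, φ_2 = x^2.
G =
  [2, 0, 2/3]
  [0, 2/3, 0]
  [2/3, 0, 2/5],
b = (4, -2/5, 4/3).
Solving gives a_0 = 2, a_1 = -3/5, a_2 = 0, so
  g(x) = 2 - 3*x/5.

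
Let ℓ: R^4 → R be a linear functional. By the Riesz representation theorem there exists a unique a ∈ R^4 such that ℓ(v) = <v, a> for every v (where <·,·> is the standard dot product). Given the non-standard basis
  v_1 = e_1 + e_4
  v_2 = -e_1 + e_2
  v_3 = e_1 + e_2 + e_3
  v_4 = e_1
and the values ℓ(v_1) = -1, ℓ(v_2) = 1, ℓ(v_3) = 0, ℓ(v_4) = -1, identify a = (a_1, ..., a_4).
a = (-1, 0, 1, 0)

Write a = (a_1, ..., a_4) in the standard basis. For each basis vector v_i, ℓ(v_i) = <v_i, a> is a linear equation in the a_j's. Collect the n equations into a matrix system V a = ℓ, where row i of V is v_i (expressed in the standard basis). Since V is invertible (lower-triangular with 1s on the diagonal, up to permutation), solve by back-substitution:
  V =
[[1, 0, 0, 1],
 [-1, 1, 0, 0],
 [1, 1, 1, 0],
 [1, 0, 0, 0]]
  V a = (-1, 1, 0, -1)
Solving gives a = (-1, 0, 1, 0).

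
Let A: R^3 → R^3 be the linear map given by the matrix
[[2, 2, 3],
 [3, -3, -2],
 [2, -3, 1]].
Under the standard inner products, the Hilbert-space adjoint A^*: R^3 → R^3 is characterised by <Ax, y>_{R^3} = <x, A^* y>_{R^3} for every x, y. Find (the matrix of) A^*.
A^* = A^T =
[[2, 3, 2],
 [2, -3, -3],
 [3, -2, 1]]

For real matrices with standard dot products, the defining identity <Ax, y> = <x, A^* y> gives (Ax)^T y = x^T (A^*) y, i.e. x^T A^T y = x^T (A^*) y. Since this holds for all x, y, we must have A^* = A^T. Therefore
A^* =
[[2, 3, 2],
 [2, -3, -3],
 [3, -2, 1]].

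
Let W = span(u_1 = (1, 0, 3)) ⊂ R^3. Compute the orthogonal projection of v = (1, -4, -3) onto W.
proj_W(v) = (-4/5, 0, -12/5)

Set up U = [u_1 | ... | u_1] ∈ R^(3×1). The projector onto W = col(U) is P = U (U^T U)^(-1) U^T.
Compute U^T U =
  [10],
and U^T v = (-8).
Solve U^T U · c = U^T v for the coefficients: c = (-4/5). The projection is proj_W(v) = U c.
Check: (v - proj_W(v)) · u_1 = 0  (should be 0).
Result: proj_W(v) = (-4/5, 0, -12/5).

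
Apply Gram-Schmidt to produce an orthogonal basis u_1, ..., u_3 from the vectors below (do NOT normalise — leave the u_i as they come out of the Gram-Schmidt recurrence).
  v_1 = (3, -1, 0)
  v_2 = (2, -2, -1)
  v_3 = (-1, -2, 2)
Orthogonal basis:
  u_1 = (3, -1, 0)
  u_2 = (-2/5, -6/5, -1)
  u_3 = (-15/26, -45/26, 30/13)

Apply the Gram-Schmidt recurrence
  u_1 = v_1
  u_i = v_i − Σ_{j<i} ((v_i · u_j) / (u_j · u_j)) · u_j.

Step by step this gives:
  u_1 = (3, -1, 0)
  u_2 = (-2/5, -6/5, -1)
  u_3 = (-15/26, -45/26, 30/13)

Orthogonality check:
  u_2 · u_1 = 0 (should be 0)
  u_3 · u_1 = 0 (should be 0)
  u_3 · u_2 = 0 (should be 0)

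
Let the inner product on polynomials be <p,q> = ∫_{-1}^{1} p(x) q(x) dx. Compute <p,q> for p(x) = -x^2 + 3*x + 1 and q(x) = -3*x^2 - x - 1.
<p,q> = -62/15

Expand the product: p(x)·q(x) = 3*x^4 - 8*x^3 - 5*x^2 - 4*x - 1.
∫_{-1}^{1} of each monomial x^k gives [2/(k+1) if k even, 0 if k odd]. Integrating term-by-term (or equivalently evaluating the antiderivative F(x) = 3*x^5/5 - 2*x^4 - 5*x^3/3 - 2*x^2 - x at the endpoints):
  F(1) − F(−1) = -91/15 − (-29/15) = -62/15.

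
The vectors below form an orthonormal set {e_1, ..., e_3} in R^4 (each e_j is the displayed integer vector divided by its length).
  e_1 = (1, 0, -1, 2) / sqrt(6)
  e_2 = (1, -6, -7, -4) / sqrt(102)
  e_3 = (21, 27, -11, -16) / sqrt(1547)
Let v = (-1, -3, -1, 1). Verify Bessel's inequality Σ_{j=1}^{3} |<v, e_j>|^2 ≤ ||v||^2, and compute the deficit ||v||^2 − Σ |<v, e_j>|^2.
Σ |<v, e_j>|^2 = 1091/91; ||v||^2 = 12; deficit = 1/91

Write each e_j = u_j / sqrt(<u_j, u_j>) where u_j is the displayed integer vector. Then <v, e_j> = <v, u_j> / sqrt(<u_j, u_j>), so |<v, e_j>|^2 = <v, u_j>^2 / <u_j, u_j>.
Coefficients: <v, e_1> = 2/sqrt(6), <v, e_2> = 20/sqrt(102), <v, e_3> = -107/sqrt(1547).
Square and sum: Σ |<v, e_j>|^2 = 1091/91.
Compute ||v||^2 = v·v = 12.
Deficit = 12 − 1091/91 = 1/91 ≥ 0, confirming Bessel's inequality. (The deficit equals ||v − Σ <v,e_j> e_j||^2, the squared distance from v to span{e_j}.)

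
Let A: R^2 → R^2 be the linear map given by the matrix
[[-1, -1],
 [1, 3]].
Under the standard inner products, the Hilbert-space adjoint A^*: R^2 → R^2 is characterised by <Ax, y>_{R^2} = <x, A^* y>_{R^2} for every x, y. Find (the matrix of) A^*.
A^* = A^T =
[[-1, 1],
 [-1, 3]]

For real matrices with standard dot products, the defining identity <Ax, y> = <x, A^* y> gives (Ax)^T y = x^T (A^*) y, i.e. x^T A^T y = x^T (A^*) y. Since this holds for all x, y, we must have A^* = A^T. Therefore
A^* =
[[-1, 1],
 [-1, 3]].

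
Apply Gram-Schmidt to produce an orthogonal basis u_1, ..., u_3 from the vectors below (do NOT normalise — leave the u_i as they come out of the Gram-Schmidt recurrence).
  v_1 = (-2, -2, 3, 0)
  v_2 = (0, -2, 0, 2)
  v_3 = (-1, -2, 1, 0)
Orthogonal basis:
  u_1 = (-2, -2, 3, 0)
  u_2 = (8/17, -26/17, -12/17, 2)
  u_3 = (-1/15, -8/15, -2/5, -8/15)

Apply the Gram-Schmidt recurrence
  u_1 = v_1
  u_i = v_i − Σ_{j<i} ((v_i · u_j) / (u_j · u_j)) · u_j.

Step by step this gives:
  u_1 = (-2, -2, 3, 0)
  u_2 = (8/17, -26/17, -12/17, 2)
  u_3 = (-1/15, -8/15, -2/5, -8/15)

Orthogonality check:
  u_2 · u_1 = 0 (should be 0)
  u_3 · u_1 = 0 (should be 0)
  u_3 · u_2 = 0 (should be 0)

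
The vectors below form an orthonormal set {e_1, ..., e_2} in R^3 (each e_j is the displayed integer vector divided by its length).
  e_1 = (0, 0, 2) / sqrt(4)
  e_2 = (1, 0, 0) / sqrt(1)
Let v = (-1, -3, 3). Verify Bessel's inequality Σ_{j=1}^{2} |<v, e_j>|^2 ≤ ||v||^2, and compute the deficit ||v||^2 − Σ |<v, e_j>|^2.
Σ |<v, e_j>|^2 = 10; ||v||^2 = 19; deficit = 9

Write each e_j = u_j / sqrt(<u_j, u_j>) where u_j is the displayed integer vector. Then <v, e_j> = <v, u_j> / sqrt(<u_j, u_j>), so |<v, e_j>|^2 = <v, u_j>^2 / <u_j, u_j>.
Coefficients: <v, e_1> = 6/sqrt(4), <v, e_2> = -1/sqrt(1).
Square and sum: Σ |<v, e_j>|^2 = 10.
Compute ||v||^2 = v·v = 19.
Deficit = 19 − 10 = 9 ≥ 0, confirming Bessel's inequality. (The deficit equals ||v − Σ <v,e_j> e_j||^2, the squared distance from v to span{e_j}.)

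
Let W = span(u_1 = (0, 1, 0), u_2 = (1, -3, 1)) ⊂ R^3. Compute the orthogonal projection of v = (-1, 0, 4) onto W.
proj_W(v) = (3/2, 0, 3/2)

Set up U = [u_1 | ... | u_2] ∈ R^(3×2). The projector onto W = col(U) is P = U (U^T U)^(-1) U^T.
Compute U^T U =
  [1, -3]
  [-3, 11],
and U^T v = (0, 3).
Solve U^T U · c = U^T v for the coefficients: c = (9/2, 3/2). The projection is proj_W(v) = U c.
Check: (v - proj_W(v)) · u_1 = 0  (should be 0).
Check: (v - proj_W(v)) · u_2 = 0  (should be 0).
Result: proj_W(v) = (3/2, 0, 3/2).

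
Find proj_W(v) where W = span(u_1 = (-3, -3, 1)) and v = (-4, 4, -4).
proj_W(v) = (12/19, 12/19, -4/19)

Set up U = [u_1 | ... | u_1] ∈ R^(3×1). The projector onto W = col(U) is P = U (U^T U)^(-1) U^T.
Compute U^T U =
  [19],
and U^T v = (-4).
Solve U^T U · c = U^T v for the coefficients: c = (-4/19). The projection is proj_W(v) = U c.
Check: (v - proj_W(v)) · u_1 = 0  (should be 0).
Result: proj_W(v) = (12/19, 12/19, -4/19).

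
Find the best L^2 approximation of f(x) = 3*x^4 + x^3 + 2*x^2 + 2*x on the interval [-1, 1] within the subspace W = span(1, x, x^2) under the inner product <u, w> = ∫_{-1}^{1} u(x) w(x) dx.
g(x) = 32*x^2/7 + 13*x/5 - 9/35

The best approximation g ∈ W is the orthogonal projection of f onto W. Writing g = a_0 + a_1 x + a_2 x^2, the coefficients solve the normal equations G · a = b where
  G_{ij} = <φ_i, φ_j> and b_i = <f, φ_i>, with φ_0 = 1, φ_1 = x, φ_2 = x^2.
G =
  [2, 0, 2/3]
  [0, 2/3, 0]
  [2/3, 0, 2/5],
b = (38/15, 26/15, 58/35).
Solving gives a_0 = -9/35, a_1 = 13/5, a_2 = 32/7, so
  g(x) = 32*x^2/7 + 13*x/5 - 9/35.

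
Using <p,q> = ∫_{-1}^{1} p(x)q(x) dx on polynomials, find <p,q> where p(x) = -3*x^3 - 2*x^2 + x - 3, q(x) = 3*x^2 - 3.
<p,q> = 68/5

Expand the product: p(x)·q(x) = -9*x^5 - 6*x^4 + 12*x^3 - 3*x^2 - 3*x + 9.
∫_{-1}^{1} of each monomial x^k gives [2/(k+1) if k even, 0 if k odd]. Integrating term-by-term (or equivalently evaluating the antiderivative F(x) = -3*x^6/2 - 6*x^5/5 + 3*x^4 - x^3 - 3*x^2/2 + 9*x at the endpoints):
  F(1) − F(−1) = 34/5 − (-34/5) = 68/5.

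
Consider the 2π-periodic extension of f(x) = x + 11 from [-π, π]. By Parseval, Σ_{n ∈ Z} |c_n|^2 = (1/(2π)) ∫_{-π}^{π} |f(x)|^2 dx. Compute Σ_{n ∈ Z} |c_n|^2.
Σ |c_n|^2 = π^2/3 + 121

Expand and integrate term by term over [-π, π]:
  ∫ (x)^2 dx = 1·(2π^3/3); ∫ 2·1·(11)·x dx = 0 (odd integrand); ∫ 11^2 dx = 121·2π.
So (1/(2π)) ∫_{-π}^{π} (x + 11)^2 dx = 1π^2/3 + 121 = π^2/3 + 121.
Parseval ⇒ Σ |c_n|^2 = π^2/3 + 121.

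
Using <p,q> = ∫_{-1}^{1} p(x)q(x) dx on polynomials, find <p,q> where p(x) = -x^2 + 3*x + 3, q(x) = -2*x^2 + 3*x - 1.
<p,q> = -38/15

Expand the product: p(x)·q(x) = 2*x^4 - 9*x^3 + 4*x^2 + 6*x - 3.
∫_{-1}^{1} of each monomial x^k gives [2/(k+1) if k even, 0 if k odd]. Integrating term-by-term (or equivalently evaluating the antiderivative F(x) = 2*x^5/5 - 9*x^4/4 + 4*x^3/3 + 3*x^2 - 3*x at the endpoints):
  F(1) − F(−1) = -31/60 − (121/60) = -38/15.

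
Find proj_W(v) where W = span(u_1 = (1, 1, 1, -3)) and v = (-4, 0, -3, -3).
proj_W(v) = (1/6, 1/6, 1/6, -1/2)

Set up U = [u_1 | ... | u_1] ∈ R^(4×1). The projector onto W = col(U) is P = U (U^T U)^(-1) U^T.
Compute U^T U =
  [12],
and U^T v = (2).
Solve U^T U · c = U^T v for the coefficients: c = (1/6). The projection is proj_W(v) = U c.
Check: (v - proj_W(v)) · u_1 = 0  (should be 0).
Result: proj_W(v) = (1/6, 1/6, 1/6, -1/2).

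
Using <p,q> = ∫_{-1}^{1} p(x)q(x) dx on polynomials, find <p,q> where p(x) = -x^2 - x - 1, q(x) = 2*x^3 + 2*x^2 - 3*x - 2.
<p,q> = 22/5

Expand the product: p(x)·q(x) = -2*x^5 - 4*x^4 - x^3 + 3*x^2 + 5*x + 2.
∫_{-1}^{1} of each monomial x^k gives [2/(k+1) if k even, 0 if k odd]. Integrating term-by-term (or equivalently evaluating the antiderivative F(x) = -x^6/3 - 4*x^5/5 - x^4/4 + x^3 + 5*x^2/2 + 2*x at the endpoints):
  F(1) − F(−1) = 247/60 − (-17/60) = 22/5.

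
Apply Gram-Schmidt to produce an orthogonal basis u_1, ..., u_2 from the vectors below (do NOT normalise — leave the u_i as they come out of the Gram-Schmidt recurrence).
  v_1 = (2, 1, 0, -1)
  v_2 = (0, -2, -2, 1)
Orthogonal basis:
  u_1 = (2, 1, 0, -1)
  u_2 = (1, -3/2, -2, 1/2)

Apply the Gram-Schmidt recurrence
  u_1 = v_1
  u_i = v_i − Σ_{j<i} ((v_i · u_j) / (u_j · u_j)) · u_j.

Step by step this gives:
  u_1 = (2, 1, 0, -1)
  u_2 = (1, -3/2, -2, 1/2)

Orthogonality check:
  u_2 · u_1 = 0 (should be 0)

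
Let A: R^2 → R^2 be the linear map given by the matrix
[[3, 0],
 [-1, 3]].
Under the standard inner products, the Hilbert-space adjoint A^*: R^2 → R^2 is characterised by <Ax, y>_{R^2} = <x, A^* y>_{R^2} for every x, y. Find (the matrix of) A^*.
A^* = A^T =
[[3, -1],
 [0, 3]]

For real matrices with standard dot products, the defining identity <Ax, y> = <x, A^* y> gives (Ax)^T y = x^T (A^*) y, i.e. x^T A^T y = x^T (A^*) y. Since this holds for all x, y, we must have A^* = A^T. Therefore
A^* =
[[3, -1],
 [0, 3]].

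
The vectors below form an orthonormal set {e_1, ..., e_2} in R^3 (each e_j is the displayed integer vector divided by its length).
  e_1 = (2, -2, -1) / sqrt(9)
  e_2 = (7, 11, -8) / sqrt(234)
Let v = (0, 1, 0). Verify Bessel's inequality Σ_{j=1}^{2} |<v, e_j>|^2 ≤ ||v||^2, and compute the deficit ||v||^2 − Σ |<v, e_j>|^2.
Σ |<v, e_j>|^2 = 25/26; ||v||^2 = 1; deficit = 1/26

Write each e_j = u_j / sqrt(<u_j, u_j>) where u_j is the displayed integer vector. Then <v, e_j> = <v, u_j> / sqrt(<u_j, u_j>), so |<v, e_j>|^2 = <v, u_j>^2 / <u_j, u_j>.
Coefficients: <v, e_1> = -2/sqrt(9), <v, e_2> = 11/sqrt(234).
Square and sum: Σ |<v, e_j>|^2 = 25/26.
Compute ||v||^2 = v·v = 1.
Deficit = 1 − 25/26 = 1/26 ≥ 0, confirming Bessel's inequality. (The deficit equals ||v − Σ <v,e_j> e_j||^2, the squared distance from v to span{e_j}.)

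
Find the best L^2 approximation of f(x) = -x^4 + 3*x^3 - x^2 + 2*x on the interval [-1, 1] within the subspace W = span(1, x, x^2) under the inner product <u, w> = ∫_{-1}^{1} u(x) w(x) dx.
g(x) = -13*x^2/7 + 19*x/5 + 3/35

The best approximation g ∈ W is the orthogonal projection of f onto W. Writing g = a_0 + a_1 x + a_2 x^2, the coefficients solve the normal equations G · a = b where
  G_{ij} = <φ_i, φ_j> and b_i = <f, φ_i>, with φ_0 = 1, φ_1 = x, φ_2 = x^2.
G =
  [2, 0, 2/3]
  [0, 2/3, 0]
  [2/3, 0, 2/5],
b = (-16/15, 38/15, -24/35).
Solving gives a_0 = 3/35, a_1 = 19/5, a_2 = -13/7, so
  g(x) = -13*x^2/7 + 19*x/5 + 3/35.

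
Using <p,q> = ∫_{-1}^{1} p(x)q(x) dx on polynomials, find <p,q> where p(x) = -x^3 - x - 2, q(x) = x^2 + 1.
<p,q> = -16/3

Expand the product: p(x)·q(x) = -x^5 - 2*x^3 - 2*x^2 - x - 2.
∫_{-1}^{1} of each monomial x^k gives [2/(k+1) if k even, 0 if k odd]. Integrating term-by-term (or equivalently evaluating the antiderivative F(x) = -x^6/6 - x^4/2 - 2*x^3/3 - x^2/2 - 2*x at the endpoints):
  F(1) − F(−1) = -23/6 − (3/2) = -16/3.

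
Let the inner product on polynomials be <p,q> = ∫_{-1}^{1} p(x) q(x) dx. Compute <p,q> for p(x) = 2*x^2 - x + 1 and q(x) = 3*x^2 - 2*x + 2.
<p,q> = 62/5

Expand the product: p(x)·q(x) = 6*x^4 - 7*x^3 + 9*x^2 - 4*x + 2.
∫_{-1}^{1} of each monomial x^k gives [2/(k+1) if k even, 0 if k odd]. Integrating term-by-term (or equivalently evaluating the antiderivative F(x) = 6*x^5/5 - 7*x^4/4 + 3*x^3 - 2*x^2 + 2*x at the endpoints):
  F(1) − F(−1) = 49/20 − (-199/20) = 62/5.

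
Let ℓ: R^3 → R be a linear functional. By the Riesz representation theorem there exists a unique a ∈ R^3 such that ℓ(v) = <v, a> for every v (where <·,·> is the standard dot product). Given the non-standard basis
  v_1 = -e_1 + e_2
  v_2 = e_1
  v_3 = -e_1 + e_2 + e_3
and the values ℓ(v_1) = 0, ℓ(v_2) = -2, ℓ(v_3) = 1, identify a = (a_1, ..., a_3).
a = (-2, -2, 1)

Write a = (a_1, ..., a_3) in the standard basis. For each basis vector v_i, ℓ(v_i) = <v_i, a> is a linear equation in the a_j's. Collect the n equations into a matrix system V a = ℓ, where row i of V is v_i (expressed in the standard basis). Since V is invertible (lower-triangular with 1s on the diagonal, up to permutation), solve by back-substitution:
  V =
[[-1, 1, 0],
 [1, 0, 0],
 [-1, 1, 1]]
  V a = (0, -2, 1)
Solving gives a = (-2, -2, 1).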